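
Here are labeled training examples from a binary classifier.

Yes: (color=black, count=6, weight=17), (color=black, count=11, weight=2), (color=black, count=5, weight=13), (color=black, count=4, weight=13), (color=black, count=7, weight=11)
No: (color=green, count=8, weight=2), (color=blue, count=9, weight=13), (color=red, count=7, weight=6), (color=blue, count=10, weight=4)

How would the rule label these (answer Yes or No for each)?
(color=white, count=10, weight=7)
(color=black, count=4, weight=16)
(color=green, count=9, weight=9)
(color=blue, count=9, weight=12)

No, Yes, No, No

'Yes' ⟺ color is black.
(color=white, count=10, weight=7) — color is white, hence No. (color=black, count=4, weight=16) — color is black, hence Yes. (color=green, count=9, weight=9) — color is green, hence No. (color=blue, count=9, weight=12) — color is blue, hence No.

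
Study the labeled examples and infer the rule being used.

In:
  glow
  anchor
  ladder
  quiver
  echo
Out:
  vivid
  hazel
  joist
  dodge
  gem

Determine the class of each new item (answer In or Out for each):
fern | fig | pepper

The simplest hypothesis consistent with all the labels is: even length.
fern → length 4 → In.
fig → length 3 → Out.
pepper → length 6 → In.

In, Out, In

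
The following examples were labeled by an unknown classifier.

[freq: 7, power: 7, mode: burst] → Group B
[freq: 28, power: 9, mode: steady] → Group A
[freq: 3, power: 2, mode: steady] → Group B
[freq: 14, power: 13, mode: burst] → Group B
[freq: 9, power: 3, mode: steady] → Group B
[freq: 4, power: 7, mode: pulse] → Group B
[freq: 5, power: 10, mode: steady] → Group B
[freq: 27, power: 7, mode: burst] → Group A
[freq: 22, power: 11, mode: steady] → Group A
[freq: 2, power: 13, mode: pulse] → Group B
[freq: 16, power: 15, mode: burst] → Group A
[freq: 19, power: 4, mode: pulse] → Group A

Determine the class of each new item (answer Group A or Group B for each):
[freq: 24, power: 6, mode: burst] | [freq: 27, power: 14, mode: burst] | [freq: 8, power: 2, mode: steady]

Every 'Group A' example satisfies: freq ≥ 16. None of the 'Group B' examples do.
[freq: 24, power: 6, mode: burst]: freq = 24, matches → Group A. [freq: 27, power: 14, mode: burst]: freq = 27, matches → Group A. [freq: 8, power: 2, mode: steady]: freq = 8, does not satisfy this → Group B.

Group A, Group A, Group B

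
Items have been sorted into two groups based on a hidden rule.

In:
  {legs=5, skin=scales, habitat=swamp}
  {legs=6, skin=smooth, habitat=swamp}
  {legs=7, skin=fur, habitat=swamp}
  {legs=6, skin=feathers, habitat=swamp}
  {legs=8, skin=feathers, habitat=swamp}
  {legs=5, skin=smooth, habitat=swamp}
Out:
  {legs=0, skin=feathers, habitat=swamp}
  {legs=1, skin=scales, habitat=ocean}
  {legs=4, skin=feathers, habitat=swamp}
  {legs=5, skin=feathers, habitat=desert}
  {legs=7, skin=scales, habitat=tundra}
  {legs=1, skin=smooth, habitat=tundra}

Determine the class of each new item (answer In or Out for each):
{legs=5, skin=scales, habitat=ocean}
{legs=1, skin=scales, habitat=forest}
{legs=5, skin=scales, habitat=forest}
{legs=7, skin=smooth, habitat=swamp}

All 'In' examples share one property — habitat is swamp AND legs ≥ 5 — and every 'Out' example lacks it.
Out: {legs=5, skin=scales, habitat=ocean}, since habitat is ocean, legs = 5. Out: {legs=1, skin=scales, habitat=forest}, since habitat is forest, legs = 1. Out: {legs=5, skin=scales, habitat=forest}, since habitat is forest, legs = 5. In: {legs=7, skin=smooth, habitat=swamp}, since habitat is swamp, legs = 7.

Out, Out, Out, In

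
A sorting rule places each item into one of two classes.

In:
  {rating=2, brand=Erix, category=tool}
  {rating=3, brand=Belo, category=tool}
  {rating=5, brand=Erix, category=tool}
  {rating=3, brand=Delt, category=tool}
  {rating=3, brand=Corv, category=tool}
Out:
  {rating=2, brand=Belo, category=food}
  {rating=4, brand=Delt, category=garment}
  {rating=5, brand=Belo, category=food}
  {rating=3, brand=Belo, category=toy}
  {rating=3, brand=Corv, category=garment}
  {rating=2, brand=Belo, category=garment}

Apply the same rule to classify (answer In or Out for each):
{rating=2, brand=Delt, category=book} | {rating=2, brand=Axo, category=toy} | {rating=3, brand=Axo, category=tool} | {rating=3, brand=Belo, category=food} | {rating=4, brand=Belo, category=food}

Every 'In' example satisfies: category is tool. None of the 'Out' examples do.
{rating=2, brand=Delt, category=book} → category is book → Out. {rating=2, brand=Axo, category=toy} → category is toy → Out. {rating=3, brand=Axo, category=tool} → category is tool → In. {rating=3, brand=Belo, category=food} → category is food → Out. {rating=4, brand=Belo, category=food} → category is food → Out.

Out, Out, In, Out, Out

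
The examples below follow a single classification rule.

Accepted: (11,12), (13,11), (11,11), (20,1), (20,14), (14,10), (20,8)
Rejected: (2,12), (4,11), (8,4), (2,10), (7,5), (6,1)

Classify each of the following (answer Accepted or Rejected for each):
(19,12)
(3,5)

Accepted, Rejected

The simplest hypothesis consistent with all the labels is: sum ≥ 21.
(19,12): 19+12 = 31 — matches, so Accepted.
(3,5): 3+5 = 8 — lacks this property, so Rejected.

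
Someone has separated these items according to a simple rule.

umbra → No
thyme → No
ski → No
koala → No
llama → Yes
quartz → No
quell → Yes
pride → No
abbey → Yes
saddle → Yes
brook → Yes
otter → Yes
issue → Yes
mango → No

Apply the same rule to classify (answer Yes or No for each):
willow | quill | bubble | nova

One predicate separates the groups cleanly: has a double letter.
Yes: willow, since 'll' doubled.
Yes: quill, since 'll' doubled.
Yes: bubble, since 'bb' doubled.
No: nova, since no doubled letter.

Yes, Yes, Yes, No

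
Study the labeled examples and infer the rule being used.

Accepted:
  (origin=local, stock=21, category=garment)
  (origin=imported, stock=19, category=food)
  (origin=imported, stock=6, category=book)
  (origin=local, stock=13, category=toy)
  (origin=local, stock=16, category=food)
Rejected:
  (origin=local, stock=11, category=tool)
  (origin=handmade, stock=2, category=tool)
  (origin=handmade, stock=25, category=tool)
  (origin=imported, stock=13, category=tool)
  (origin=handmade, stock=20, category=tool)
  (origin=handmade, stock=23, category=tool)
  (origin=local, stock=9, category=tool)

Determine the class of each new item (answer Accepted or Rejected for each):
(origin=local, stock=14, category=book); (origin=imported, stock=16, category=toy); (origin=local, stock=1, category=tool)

Looking at the examples, the only property every 'Accepted' case has and every 'Rejected' case lacks is: category is not tool.
(origin=local, stock=14, category=book) — category is book, hence Accepted.
(origin=imported, stock=16, category=toy) — category is toy, hence Accepted.
(origin=local, stock=1, category=tool) — category is tool, hence Rejected.

Accepted, Accepted, Rejected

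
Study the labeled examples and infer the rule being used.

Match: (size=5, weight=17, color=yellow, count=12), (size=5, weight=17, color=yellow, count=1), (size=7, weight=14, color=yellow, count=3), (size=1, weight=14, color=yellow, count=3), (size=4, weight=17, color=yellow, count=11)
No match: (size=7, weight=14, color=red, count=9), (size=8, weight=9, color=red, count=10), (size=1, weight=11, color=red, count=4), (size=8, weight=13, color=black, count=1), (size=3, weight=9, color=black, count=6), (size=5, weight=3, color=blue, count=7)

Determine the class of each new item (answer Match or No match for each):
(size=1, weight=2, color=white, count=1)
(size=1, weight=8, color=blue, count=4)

Comparing the two groups points to one rule — color is yellow.
(size=1, weight=2, color=white, count=1): color is white, doesn't match → No match.
(size=1, weight=8, color=blue, count=4): color is blue, doesn't match → No match.

No match, No match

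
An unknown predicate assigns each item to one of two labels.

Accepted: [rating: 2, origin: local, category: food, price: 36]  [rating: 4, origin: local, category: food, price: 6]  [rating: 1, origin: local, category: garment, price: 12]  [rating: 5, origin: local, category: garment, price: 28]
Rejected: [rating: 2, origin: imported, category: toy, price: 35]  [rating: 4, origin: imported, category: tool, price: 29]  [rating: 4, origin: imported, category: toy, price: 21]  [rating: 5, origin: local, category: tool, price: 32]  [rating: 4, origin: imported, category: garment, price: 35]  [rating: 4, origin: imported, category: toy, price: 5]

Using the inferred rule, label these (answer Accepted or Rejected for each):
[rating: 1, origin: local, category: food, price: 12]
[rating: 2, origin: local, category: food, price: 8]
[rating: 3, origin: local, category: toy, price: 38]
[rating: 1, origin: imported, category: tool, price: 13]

The common property of the 'Accepted' items is: origin is local AND price ≠ 32. No 'Rejected' item has it.
[rating: 1, origin: local, category: food, price: 12]: origin is local, price = 12 — passes, so Accepted.
[rating: 2, origin: local, category: food, price: 8]: origin is local, price = 8 — passes, so Accepted.
[rating: 3, origin: local, category: toy, price: 38]: origin is local, price = 38 — passes, so Accepted.
[rating: 1, origin: imported, category: tool, price: 13]: origin is imported, price = 13 — does not satisfy this, so Rejected.

Accepted, Accepted, Accepted, Rejected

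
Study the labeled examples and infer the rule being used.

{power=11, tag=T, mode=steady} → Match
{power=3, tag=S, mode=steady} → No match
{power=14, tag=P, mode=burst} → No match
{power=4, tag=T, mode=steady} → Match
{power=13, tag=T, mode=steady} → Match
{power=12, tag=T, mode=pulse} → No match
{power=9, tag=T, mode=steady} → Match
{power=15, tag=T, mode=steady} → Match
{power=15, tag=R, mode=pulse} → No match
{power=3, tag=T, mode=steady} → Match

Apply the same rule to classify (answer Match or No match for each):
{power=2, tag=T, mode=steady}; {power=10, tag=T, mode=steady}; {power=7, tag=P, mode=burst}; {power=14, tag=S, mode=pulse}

All 'Match' examples share one property — mode is steady AND tag is T — and every 'No match' example lacks it.

Match, Match, No match, No match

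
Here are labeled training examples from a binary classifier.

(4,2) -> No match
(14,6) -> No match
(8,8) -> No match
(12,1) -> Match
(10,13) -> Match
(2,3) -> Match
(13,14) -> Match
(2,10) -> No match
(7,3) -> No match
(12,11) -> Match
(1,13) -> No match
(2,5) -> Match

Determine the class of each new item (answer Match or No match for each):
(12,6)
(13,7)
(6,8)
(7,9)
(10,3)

No match, No match, No match, No match, Match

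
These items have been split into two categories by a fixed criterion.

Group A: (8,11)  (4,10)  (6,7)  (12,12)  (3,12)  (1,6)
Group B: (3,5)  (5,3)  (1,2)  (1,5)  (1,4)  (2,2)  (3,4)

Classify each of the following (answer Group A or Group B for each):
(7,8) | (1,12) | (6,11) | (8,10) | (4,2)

Group A, Group A, Group A, Group A, Group B

Rule: second ≥ 6. This holds for each 'Group A' example and fails for each 'Group B' one.
(7,8) — second 8, hence Group A.
(1,12) — second 12, hence Group A.
(6,11) — second 11, hence Group A.
(8,10) — second 10, hence Group A.
(4,2) — second 2, hence Group B.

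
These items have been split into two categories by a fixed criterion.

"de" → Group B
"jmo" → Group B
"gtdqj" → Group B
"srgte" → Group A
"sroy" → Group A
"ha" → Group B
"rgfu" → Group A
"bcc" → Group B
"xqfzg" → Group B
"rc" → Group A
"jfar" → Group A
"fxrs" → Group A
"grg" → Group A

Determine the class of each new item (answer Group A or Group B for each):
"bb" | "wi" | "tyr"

Group B, Group B, Group A

The pattern is that an item is 'Group A' exactly when: contains 'r'.
"bb": Group B (no 'r'). "wi": Group B (no 'r'). "tyr": Group A (has 'r').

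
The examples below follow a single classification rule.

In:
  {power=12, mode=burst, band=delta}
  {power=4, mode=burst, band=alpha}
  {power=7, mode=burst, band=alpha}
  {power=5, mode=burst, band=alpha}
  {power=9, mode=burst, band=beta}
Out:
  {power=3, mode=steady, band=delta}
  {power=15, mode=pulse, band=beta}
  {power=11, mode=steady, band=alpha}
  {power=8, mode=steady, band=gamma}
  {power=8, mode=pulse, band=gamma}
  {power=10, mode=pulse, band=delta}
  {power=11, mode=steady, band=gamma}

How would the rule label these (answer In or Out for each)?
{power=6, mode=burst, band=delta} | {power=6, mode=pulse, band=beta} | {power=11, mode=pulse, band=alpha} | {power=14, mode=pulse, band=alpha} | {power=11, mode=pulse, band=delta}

All 'In' examples share one property — mode is burst — and every 'Out' example lacks it.
{power=6, mode=burst, band=delta}: mode is burst — satisfies this, so In.
{power=6, mode=pulse, band=beta}: mode is pulse — does not pass, so Out.
{power=11, mode=pulse, band=alpha}: mode is pulse — does not pass, so Out.
{power=14, mode=pulse, band=alpha}: mode is pulse — does not pass, so Out.
{power=11, mode=pulse, band=delta}: mode is pulse — does not pass, so Out.

In, Out, Out, Out, Out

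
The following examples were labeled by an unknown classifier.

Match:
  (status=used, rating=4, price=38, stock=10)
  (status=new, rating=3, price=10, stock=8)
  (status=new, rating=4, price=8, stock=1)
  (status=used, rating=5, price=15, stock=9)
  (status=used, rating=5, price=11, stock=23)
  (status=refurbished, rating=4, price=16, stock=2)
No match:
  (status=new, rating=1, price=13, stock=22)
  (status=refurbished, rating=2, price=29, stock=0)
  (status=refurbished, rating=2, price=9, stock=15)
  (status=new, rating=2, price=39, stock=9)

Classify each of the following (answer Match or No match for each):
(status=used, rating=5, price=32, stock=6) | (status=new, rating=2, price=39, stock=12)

One predicate separates the groups cleanly: rating ≥ 3.
(status=used, rating=5, price=32, stock=6): rating = 5 — matches, so Match.
(status=new, rating=2, price=39, stock=12): rating = 2 — does not fit, so No match.

Match, No match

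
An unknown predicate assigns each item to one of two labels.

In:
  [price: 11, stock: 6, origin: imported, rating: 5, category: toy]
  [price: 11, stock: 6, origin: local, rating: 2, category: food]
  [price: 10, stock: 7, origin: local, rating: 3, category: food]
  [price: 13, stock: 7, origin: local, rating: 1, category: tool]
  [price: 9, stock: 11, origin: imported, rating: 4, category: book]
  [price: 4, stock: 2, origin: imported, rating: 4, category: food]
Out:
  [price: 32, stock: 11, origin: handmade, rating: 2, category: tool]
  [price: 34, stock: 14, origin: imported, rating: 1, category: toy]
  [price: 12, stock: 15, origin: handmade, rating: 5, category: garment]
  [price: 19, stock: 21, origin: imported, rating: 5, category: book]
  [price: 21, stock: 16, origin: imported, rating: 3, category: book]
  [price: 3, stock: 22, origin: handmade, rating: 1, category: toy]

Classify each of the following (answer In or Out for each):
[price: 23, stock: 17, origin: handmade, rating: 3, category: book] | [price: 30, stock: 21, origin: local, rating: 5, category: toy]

All 'In' examples share one property — price ≤ 13 AND stock ≤ 11 — and every 'Out' example lacks it.
[price: 23, stock: 17, origin: handmade, rating: 3, category: book]: price = 23, stock = 17, does not satisfy this → Out. [price: 30, stock: 21, origin: local, rating: 5, category: toy]: price = 30, stock = 21, does not satisfy this → Out.

Out, Out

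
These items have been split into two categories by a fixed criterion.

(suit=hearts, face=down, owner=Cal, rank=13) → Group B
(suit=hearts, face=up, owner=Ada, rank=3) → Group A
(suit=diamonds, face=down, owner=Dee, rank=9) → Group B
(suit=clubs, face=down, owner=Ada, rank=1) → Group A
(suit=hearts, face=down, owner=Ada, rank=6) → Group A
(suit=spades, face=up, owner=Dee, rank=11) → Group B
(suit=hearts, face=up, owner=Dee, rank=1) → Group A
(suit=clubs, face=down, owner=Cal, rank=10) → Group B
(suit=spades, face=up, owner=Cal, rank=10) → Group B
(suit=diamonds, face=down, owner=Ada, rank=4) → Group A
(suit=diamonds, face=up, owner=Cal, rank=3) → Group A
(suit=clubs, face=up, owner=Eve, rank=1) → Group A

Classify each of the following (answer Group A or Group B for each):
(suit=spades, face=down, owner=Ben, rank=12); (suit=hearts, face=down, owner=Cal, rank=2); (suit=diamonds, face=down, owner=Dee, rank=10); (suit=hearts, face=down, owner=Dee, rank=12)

Group B, Group A, Group B, Group B

The simplest hypothesis consistent with all the labels is: rank ≤ 6.
(suit=spades, face=down, owner=Ben, rank=12): rank = 12 — does not satisfy this, so Group B. (suit=hearts, face=down, owner=Cal, rank=2): rank = 2 — meets the rule, so Group A. (suit=diamonds, face=down, owner=Dee, rank=10): rank = 10 — does not satisfy this, so Group B. (suit=hearts, face=down, owner=Dee, rank=12): rank = 12 — does not satisfy this, so Group B.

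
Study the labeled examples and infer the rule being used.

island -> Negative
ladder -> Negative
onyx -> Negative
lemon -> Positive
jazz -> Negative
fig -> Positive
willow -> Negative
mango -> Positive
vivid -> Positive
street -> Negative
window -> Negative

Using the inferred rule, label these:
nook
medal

Checking candidate rules against both groups, what survives is: odd length.
Negative: nook, since length 4. Positive: medal, since length 5.

Negative, Positive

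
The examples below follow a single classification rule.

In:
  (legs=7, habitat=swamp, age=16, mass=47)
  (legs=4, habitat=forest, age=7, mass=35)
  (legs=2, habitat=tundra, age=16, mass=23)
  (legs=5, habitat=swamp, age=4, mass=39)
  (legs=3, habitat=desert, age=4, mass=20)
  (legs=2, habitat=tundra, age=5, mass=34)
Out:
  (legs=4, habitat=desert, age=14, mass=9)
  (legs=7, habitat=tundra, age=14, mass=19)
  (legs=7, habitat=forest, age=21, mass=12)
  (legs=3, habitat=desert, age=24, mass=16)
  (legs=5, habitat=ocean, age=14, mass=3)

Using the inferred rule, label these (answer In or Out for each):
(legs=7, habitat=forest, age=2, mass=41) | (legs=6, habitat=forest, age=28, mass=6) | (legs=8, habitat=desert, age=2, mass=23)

Rule: mass ≥ 20. This holds for each 'In' example and fails for each 'Out' one.

In, Out, In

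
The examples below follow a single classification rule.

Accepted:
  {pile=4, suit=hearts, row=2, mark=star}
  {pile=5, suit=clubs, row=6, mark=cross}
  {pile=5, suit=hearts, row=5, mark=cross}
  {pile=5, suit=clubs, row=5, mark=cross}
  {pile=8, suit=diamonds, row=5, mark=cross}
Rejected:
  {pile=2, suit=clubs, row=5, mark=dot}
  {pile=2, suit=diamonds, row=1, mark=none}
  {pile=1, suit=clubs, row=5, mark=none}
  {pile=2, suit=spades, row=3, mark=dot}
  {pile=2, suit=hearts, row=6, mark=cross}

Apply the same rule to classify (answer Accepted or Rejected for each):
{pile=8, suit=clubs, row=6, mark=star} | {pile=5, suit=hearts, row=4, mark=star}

Accepted, Accepted

A rule that fits every label: pile ≥ 4 — true of each 'Accepted' example, false of each 'Rejected' one.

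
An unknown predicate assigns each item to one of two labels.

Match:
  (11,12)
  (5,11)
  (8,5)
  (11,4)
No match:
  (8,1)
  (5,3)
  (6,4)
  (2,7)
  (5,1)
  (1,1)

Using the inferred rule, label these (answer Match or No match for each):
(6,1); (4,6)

No match, No match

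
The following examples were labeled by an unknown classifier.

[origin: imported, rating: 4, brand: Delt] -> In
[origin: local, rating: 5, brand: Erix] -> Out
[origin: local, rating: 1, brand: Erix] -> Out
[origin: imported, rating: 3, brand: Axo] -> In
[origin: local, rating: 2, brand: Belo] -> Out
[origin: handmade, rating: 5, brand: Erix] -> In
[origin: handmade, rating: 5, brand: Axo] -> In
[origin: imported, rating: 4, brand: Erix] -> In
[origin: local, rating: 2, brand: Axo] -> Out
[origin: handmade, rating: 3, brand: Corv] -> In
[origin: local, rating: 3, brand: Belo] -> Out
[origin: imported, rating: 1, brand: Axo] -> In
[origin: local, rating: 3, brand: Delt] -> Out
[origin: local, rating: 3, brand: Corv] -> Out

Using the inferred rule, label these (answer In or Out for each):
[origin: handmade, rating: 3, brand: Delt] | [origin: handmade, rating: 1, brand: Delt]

In, In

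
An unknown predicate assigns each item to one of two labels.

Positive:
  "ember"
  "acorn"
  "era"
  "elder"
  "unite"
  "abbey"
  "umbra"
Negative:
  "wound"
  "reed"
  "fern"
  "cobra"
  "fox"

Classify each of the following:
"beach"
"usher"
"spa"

Negative, Positive, Negative

A rule that fits every label: starts with a vowel — true of each 'Positive' example, false of each 'Negative' one.
"beach" — starts with 'b', hence Negative. "usher" — starts with 'u', hence Positive. "spa" — starts with 's', hence Negative.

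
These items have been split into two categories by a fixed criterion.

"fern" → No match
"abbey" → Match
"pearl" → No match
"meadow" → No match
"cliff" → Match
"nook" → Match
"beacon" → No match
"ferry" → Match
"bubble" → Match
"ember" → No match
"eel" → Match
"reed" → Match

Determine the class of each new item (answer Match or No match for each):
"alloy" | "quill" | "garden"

'Match' ⟺ has a double letter.
"alloy": Match ('ll' doubled).
"quill": Match ('ll' doubled).
"garden": No match (no doubled letter).

Match, Match, No match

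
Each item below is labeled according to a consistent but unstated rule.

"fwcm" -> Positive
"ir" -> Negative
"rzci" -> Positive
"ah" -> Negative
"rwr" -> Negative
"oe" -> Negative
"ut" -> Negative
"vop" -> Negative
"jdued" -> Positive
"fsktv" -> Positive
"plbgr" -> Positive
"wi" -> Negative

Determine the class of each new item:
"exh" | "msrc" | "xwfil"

Negative, Positive, Positive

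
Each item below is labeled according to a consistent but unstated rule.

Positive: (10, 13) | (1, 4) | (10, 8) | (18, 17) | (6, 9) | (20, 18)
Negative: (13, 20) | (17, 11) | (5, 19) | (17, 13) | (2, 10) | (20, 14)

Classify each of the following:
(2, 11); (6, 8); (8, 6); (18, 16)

The simplest hypothesis consistent with all the labels is: |first − second| ≤ 3.
(2, 11): |2−11| = 9 — fails this test, so Negative. (6, 8): |6−8| = 2 — passes, so Positive. (8, 6): |8−6| = 2 — passes, so Positive. (18, 16): |18−16| = 2 — passes, so Positive.

Negative, Positive, Positive, Positive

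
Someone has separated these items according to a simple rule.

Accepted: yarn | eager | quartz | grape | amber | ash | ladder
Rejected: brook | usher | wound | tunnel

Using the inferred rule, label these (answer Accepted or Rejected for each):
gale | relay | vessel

Accepted, Accepted, Rejected

A rule that fits every label: contains 'a' — true of each 'Accepted' example, false of each 'Rejected' one.
Accepted: gale, since has 'a'. Accepted: relay, since has 'a'. Rejected: vessel, since no 'a'.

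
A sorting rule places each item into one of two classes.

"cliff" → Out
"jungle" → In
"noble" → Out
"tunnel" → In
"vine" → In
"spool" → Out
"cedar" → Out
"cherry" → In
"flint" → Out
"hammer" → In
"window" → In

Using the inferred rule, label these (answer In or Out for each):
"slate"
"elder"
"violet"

The rule appears to be: even length.
"slate" — length 5, hence Out. "elder" — length 5, hence Out. "violet" — length 6, hence In.

Out, Out, In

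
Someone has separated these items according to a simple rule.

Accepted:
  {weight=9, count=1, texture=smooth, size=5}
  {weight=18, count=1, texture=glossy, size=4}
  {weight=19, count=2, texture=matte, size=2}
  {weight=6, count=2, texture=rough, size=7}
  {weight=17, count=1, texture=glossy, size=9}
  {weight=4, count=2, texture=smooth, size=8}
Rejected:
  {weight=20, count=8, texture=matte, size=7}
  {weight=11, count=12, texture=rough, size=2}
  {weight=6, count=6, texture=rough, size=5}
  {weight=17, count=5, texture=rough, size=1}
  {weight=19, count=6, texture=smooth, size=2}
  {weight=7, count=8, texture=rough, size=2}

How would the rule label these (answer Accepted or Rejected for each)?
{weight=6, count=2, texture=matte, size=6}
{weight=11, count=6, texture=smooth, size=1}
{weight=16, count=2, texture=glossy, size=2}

Accepted, Rejected, Accepted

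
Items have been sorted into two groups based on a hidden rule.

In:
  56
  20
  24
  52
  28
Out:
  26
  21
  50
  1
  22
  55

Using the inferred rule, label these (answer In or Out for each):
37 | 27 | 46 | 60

The simplest hypothesis consistent with all the labels is: multiple of 4.
37: 37 = 4·9 + 1 — fails the rule, so Out. 27: 27 = 4·6 + 3 — fails the rule, so Out. 46: 46 = 4·11 + 2 — fails the rule, so Out. 60: 60 = 4·15 — has this property, so In.

Out, Out, Out, In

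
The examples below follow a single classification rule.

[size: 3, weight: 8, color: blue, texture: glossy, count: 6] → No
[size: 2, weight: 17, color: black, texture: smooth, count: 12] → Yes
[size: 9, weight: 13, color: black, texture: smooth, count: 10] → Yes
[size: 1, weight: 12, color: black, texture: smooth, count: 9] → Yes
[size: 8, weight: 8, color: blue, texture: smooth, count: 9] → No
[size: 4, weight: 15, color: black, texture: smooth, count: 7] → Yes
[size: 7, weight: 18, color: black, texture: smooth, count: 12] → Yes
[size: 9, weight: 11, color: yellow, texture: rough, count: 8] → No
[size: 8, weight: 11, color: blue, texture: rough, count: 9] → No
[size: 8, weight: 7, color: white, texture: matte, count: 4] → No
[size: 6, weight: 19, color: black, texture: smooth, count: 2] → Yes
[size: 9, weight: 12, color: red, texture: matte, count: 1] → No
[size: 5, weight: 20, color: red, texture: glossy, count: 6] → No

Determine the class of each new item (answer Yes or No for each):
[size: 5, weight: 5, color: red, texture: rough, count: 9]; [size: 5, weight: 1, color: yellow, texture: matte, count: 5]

No, No

The common property of the 'Yes' items is: color is black. No 'No' item has it.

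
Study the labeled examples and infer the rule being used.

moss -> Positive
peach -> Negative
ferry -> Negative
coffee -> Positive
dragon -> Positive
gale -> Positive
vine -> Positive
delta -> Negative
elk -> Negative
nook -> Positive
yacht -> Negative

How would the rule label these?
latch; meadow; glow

Checking candidate rules against both groups, what survives is: even length.
Negative: latch, since length 5.
Positive: meadow, since length 6.
Positive: glow, since length 4.

Negative, Positive, Positive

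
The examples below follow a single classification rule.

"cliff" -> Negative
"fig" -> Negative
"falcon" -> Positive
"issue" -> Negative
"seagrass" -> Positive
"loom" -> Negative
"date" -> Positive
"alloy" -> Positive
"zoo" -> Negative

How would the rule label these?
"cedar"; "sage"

Comparing the two groups points to one rule — contains 'a'.
Positive: "cedar", since has 'a'. Positive: "sage", since has 'a'.

Positive, Positive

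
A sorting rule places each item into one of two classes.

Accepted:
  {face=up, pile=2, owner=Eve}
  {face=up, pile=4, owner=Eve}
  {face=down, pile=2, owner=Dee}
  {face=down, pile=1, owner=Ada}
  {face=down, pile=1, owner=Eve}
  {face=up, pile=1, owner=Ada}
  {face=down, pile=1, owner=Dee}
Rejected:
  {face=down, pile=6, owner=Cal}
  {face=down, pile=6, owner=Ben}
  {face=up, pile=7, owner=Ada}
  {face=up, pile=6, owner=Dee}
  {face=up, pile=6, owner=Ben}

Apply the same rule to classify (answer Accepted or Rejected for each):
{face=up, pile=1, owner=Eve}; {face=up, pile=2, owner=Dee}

The pattern is that an item is 'Accepted' exactly when: pile ≤ 4.
{face=up, pile=1, owner=Eve} — pile = 1, hence Accepted.
{face=up, pile=2, owner=Dee} — pile = 2, hence Accepted.

Accepted, Accepted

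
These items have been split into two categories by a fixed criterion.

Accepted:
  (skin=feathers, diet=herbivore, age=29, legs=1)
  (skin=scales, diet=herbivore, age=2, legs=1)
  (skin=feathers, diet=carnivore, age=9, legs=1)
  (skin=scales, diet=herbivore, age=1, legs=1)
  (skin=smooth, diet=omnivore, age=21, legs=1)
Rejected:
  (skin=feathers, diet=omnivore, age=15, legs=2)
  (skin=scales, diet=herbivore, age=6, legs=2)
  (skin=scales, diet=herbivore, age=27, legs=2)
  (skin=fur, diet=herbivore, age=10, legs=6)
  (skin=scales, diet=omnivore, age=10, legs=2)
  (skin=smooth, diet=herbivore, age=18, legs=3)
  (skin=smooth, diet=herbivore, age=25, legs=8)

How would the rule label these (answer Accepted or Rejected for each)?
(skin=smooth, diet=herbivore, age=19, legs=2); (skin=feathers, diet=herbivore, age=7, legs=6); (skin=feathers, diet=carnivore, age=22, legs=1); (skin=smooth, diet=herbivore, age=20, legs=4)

Rejected, Rejected, Accepted, Rejected

The classifier is using: legs = 1.
(skin=smooth, diet=herbivore, age=19, legs=2): Rejected (legs = 2). (skin=feathers, diet=herbivore, age=7, legs=6): Rejected (legs = 6). (skin=feathers, diet=carnivore, age=22, legs=1): Accepted (legs = 1). (skin=smooth, diet=herbivore, age=20, legs=4): Rejected (legs = 4).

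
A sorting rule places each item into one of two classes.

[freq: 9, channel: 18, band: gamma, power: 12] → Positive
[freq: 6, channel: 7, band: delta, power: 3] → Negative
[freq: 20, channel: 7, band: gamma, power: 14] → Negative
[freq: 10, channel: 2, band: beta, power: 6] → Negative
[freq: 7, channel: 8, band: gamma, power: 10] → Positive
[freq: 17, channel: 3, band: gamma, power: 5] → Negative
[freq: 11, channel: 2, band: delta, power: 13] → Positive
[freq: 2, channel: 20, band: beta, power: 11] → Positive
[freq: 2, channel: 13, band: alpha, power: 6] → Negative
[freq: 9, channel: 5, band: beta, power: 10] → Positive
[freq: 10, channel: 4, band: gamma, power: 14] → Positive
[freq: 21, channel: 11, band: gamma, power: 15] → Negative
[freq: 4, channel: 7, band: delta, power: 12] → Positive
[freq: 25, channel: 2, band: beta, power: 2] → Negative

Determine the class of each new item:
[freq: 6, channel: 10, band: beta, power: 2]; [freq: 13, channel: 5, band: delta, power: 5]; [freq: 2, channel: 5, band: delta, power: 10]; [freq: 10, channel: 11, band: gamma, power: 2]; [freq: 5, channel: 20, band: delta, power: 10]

Negative, Negative, Positive, Negative, Positive

The classifier is using: power ≥ 10 AND freq ≤ 11.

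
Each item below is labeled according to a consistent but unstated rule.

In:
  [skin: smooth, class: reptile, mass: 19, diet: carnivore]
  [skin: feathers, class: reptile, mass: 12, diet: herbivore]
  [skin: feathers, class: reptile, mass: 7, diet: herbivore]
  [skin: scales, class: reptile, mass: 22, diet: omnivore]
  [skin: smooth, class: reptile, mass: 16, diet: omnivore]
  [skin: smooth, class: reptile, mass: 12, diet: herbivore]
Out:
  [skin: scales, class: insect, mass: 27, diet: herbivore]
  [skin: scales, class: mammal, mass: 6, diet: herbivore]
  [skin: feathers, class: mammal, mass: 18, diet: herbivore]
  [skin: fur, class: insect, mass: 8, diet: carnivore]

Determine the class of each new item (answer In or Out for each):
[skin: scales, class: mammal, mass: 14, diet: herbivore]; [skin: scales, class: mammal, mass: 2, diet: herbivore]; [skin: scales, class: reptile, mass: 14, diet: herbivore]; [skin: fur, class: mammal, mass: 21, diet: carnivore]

Out, Out, In, Out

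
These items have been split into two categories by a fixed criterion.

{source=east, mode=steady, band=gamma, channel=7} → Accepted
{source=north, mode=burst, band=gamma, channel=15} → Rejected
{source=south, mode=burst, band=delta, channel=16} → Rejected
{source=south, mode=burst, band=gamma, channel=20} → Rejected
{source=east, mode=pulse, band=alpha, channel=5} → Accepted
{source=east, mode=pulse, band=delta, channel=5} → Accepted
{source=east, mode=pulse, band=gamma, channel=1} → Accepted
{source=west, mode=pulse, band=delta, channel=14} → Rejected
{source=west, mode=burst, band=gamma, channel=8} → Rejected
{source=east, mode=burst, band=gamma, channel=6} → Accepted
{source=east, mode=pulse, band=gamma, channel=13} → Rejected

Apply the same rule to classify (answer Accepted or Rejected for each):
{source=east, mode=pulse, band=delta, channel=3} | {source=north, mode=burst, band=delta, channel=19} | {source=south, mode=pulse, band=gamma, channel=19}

Accepted, Rejected, Rejected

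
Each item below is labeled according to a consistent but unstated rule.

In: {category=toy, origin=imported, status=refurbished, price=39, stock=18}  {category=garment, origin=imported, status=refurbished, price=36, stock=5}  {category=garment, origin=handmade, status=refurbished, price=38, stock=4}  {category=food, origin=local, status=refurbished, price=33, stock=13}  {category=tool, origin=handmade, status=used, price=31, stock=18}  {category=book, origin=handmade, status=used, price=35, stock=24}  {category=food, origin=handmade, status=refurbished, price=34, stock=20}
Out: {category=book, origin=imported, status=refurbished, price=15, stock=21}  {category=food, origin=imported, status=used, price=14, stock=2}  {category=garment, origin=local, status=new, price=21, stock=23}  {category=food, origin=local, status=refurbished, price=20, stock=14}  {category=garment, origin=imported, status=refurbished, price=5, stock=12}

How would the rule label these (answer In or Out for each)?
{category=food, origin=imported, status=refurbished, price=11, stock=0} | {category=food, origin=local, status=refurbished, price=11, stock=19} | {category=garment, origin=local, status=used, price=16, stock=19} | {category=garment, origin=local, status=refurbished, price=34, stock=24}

'In' ⟺ price ≥ 31.
{category=food, origin=imported, status=refurbished, price=11, stock=0}: price = 11, doesn't match → Out.
{category=food, origin=local, status=refurbished, price=11, stock=19}: price = 11, doesn't match → Out.
{category=garment, origin=local, status=used, price=16, stock=19}: price = 16, doesn't match → Out.
{category=garment, origin=local, status=refurbished, price=34, stock=24}: price = 34, qualifies → In.

Out, Out, Out, In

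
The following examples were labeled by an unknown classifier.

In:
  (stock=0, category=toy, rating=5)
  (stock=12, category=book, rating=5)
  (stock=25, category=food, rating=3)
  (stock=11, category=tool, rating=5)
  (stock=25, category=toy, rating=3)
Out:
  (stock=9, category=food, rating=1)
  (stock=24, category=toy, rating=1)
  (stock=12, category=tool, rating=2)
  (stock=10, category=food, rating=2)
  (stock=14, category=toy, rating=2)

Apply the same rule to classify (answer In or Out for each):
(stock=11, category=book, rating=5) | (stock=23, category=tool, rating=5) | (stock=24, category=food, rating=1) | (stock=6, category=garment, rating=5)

One predicate separates the groups cleanly: rating ≥ 3.
(stock=11, category=book, rating=5): In (rating = 5).
(stock=23, category=tool, rating=5): In (rating = 5).
(stock=24, category=food, rating=1): Out (rating = 1).
(stock=6, category=garment, rating=5): In (rating = 5).

In, In, Out, In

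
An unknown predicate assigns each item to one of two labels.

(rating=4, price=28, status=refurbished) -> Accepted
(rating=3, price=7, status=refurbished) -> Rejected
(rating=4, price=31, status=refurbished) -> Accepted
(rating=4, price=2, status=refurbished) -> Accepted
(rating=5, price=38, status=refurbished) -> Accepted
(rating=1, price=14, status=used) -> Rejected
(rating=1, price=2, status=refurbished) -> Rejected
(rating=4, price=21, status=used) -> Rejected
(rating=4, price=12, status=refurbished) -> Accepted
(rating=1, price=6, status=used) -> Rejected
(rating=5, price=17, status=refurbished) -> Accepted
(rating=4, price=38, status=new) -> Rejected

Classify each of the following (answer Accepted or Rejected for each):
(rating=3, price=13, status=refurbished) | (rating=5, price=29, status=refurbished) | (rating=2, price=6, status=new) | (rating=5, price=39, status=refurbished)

Rejected, Accepted, Rejected, Accepted

A rule that fits every label: status is refurbished AND rating ≥ 4 — true of each 'Accepted' example, false of each 'Rejected' one.
(rating=3, price=13, status=refurbished): status is refurbished, rating = 3, doesn't match → Rejected.
(rating=5, price=29, status=refurbished): status is refurbished, rating = 5, checks out → Accepted.
(rating=2, price=6, status=new): status is new, rating = 2, doesn't match → Rejected.
(rating=5, price=39, status=refurbished): status is refurbished, rating = 5, checks out → Accepted.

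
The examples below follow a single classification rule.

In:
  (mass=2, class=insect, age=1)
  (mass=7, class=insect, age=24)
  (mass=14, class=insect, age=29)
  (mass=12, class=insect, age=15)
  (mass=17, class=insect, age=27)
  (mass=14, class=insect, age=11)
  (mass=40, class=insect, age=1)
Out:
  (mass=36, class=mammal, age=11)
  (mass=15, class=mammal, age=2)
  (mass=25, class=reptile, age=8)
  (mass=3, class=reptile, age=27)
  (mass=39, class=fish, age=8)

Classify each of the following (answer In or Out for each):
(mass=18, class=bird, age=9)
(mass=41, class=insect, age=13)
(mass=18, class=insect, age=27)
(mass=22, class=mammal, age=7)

Out, In, In, Out

Looking at the examples, the only property every 'In' case has and every 'Out' case lacks is: class is insect.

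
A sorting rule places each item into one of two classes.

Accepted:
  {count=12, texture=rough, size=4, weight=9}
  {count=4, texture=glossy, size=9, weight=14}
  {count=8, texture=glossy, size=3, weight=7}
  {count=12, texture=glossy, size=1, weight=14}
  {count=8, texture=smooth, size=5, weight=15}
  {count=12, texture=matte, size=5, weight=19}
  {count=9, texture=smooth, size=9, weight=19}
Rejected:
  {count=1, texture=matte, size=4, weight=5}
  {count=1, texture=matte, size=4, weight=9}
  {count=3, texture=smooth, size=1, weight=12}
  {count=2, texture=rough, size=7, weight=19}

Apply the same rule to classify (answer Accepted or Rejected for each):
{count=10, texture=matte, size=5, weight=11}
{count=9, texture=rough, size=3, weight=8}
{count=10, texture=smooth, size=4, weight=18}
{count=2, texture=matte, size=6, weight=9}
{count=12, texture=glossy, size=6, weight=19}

Accepted, Accepted, Accepted, Rejected, Accepted

The distinguishing property — count ≥ 4 — holds for all the 'Accepted' cases and none of the 'Rejected' cases.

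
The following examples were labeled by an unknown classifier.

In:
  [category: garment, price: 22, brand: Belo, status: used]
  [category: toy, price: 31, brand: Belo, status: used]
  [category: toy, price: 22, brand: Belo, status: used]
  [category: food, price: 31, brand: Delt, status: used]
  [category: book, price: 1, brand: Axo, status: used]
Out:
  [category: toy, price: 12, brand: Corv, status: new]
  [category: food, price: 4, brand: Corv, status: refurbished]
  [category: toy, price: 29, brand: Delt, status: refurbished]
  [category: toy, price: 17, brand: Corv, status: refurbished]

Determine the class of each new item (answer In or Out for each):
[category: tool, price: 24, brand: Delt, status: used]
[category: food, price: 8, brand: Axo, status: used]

'In' ⟺ status is used.

In, In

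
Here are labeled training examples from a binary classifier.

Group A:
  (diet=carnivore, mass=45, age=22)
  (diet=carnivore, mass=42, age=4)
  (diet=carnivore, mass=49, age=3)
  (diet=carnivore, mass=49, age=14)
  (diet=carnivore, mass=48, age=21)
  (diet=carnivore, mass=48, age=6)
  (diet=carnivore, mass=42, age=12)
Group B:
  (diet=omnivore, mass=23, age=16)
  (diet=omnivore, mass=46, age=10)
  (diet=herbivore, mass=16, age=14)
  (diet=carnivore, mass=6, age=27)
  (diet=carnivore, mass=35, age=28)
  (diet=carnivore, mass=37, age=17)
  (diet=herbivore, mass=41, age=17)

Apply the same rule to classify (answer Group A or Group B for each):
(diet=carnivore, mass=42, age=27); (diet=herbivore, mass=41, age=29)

Group A, Group B

The common property of the 'Group A' items is: diet is carnivore AND mass ≥ 41. No 'Group B' item has it.
(diet=carnivore, mass=42, age=27) — diet is carnivore, mass = 42, hence Group A.
(diet=herbivore, mass=41, age=29) — diet is herbivore, mass = 41, hence Group B.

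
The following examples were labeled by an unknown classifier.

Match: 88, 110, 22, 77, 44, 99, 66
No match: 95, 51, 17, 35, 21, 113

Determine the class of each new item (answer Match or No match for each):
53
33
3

No match, Match, No match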